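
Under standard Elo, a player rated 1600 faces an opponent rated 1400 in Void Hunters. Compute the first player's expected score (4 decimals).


Elo expected score: Ea = 1/(1 + 10^((Rb-Ra)/400))
Rb - Ra = 1400 - 1600 = -200
(Rb-Ra)/400 = -200/400 = -0.5
10^-0.5 = 0.316228
Ea = 1/(1 + 0.316228) = 1/1.316228 = 0.7597

0.7597


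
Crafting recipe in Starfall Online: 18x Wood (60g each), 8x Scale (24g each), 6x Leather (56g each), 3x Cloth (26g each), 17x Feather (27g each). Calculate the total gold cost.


Cost breakdown:
  Wood: 18 * 60 = 1080
  Scale: 8 * 24 = 192
  Leather: 6 * 56 = 336
  Cloth: 3 * 26 = 78
  Feather: 17 * 27 = 459
Total = 1080 + 192 + 336 + 78 + 459 = 2145

2145 gold


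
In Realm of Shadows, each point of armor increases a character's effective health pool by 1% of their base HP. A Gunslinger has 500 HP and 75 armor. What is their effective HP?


EHP = 500 * (1 + 75/100)
= 500 * (1 + 0.75)
= 500 * 1.75
= 875.0

875.0 EHP


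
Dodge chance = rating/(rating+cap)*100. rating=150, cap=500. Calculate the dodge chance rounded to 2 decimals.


dodge% = 150 / (150 + 500) * 100
= 150 / 650 * 100
= 0.230769 * 100
= 23.08%

23.08%


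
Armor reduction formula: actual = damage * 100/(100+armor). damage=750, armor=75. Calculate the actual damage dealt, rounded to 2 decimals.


actual = 750 * 100 / (100 + 75)
= 750 * 100 / 175
= 75000 / 175
= 428.57

428.57 damage


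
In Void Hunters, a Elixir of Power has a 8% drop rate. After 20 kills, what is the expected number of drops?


Expected drops = kills * (drop_rate / 100)
= 20 * (8 / 100)
= 20 * 0.08
= 1.6

1.6 drops


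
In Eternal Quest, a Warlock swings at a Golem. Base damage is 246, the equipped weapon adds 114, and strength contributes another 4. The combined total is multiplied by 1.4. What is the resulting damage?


Sum base + weapon + str = 246 + 114 + 4 = 364
Multiply by 1.4:
364 * 1.4 = 509.6

509.6 damage


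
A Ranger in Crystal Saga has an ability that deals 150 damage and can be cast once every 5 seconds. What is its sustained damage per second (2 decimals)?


DPS = damage / cooldown
= 150 / 5
= 30.00

30.00 DPS


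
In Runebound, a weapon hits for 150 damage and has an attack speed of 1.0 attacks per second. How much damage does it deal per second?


DPS = damage * attack_speed
= 150 * 1.0
= 150.0

150.0 DPS


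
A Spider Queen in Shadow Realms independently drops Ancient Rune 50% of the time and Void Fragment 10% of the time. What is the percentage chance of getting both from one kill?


For independent events, P(both) = P(A) * P(B)
= 50% * 10%
= 500 / 100 %
= 5.0%

5.0%


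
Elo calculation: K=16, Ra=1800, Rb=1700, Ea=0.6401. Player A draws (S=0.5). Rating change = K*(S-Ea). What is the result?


Elo update: delta = K * (S - Ea), where S = 0.5 (draws)
S - Ea = 0.5 - 0.6401 = -0.1401
Rating change = 16 * -0.1401
= -2.24

-2.24 rating points


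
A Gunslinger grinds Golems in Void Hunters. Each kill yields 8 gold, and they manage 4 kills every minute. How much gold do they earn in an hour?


Gold per minute = 8 * 4 = 32
Gold per hour = 32 * 60 = 1920

1920 gold/hour


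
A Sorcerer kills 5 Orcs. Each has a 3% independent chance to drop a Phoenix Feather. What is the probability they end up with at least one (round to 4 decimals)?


P(at least one) = 1 - P(none) = 1 - (1-p)^n
p = 3/100 = 0.03
1 - p = 0.97
(1 - p)^5 = 0.97^5 = 0.858734
P(at least one) = 1 - 0.858734 = 0.1413

0.1413


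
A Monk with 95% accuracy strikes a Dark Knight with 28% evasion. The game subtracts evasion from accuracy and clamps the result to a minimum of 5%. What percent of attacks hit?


accuracy - evasion = 95 - 28 = 67
Apply floor: max(67, 5) = 67
Hit chance = 67%

67%


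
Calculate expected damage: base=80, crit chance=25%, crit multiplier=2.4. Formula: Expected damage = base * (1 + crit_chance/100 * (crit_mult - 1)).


E[dmg] = base * (1 + crit_chance * (crit_mult - 1))
cc as decimal = 25/100 = 0.25
cm - 1 = 2.4 - 1 = 1.4
Bonus factor = 0.25 * 1.4 = 0.35
Total multiplier = 1 + 0.35 = 1.35
Expected damage = 80 * 1.35 = 108.00

108.00 damage


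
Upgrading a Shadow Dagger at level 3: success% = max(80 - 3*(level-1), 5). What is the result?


raw_rate = 80 - 3 * (3 - 1)
= 80 - 3 * 2
= 80 - 6
= 74
Apply floor: max(74, 5) = 74%

74%


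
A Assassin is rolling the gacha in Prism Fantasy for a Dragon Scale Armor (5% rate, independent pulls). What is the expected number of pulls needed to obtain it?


Expected pulls for a geometric distribution = 1/p = 100 / rate%
= 100 / 5
= 20.0

20.0 pulls


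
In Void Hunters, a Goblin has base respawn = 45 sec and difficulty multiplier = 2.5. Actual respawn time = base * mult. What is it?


Respawn time = base * multiplier
= 45 * 2.5
= 112.5 seconds

112.5 seconds


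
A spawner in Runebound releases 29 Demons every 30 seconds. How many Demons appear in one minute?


Spawns per minute = count * (60 / interval)
= 29 * (60 / 30)
= 29 * 2.0
= 58.0

58.0 per minute


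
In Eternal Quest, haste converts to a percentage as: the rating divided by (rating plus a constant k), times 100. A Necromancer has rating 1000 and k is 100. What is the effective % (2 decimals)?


effective% = rating / (rating + k) * 100
= 1000 / (1000 + 100) * 100
= 1000 / 1100 * 100
= 0.909091 * 100
= 90.91%

90.91%


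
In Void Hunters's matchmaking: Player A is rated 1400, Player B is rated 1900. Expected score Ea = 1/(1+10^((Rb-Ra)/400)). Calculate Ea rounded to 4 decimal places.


Elo expected score: Ea = 1/(1 + 10^((Rb-Ra)/400))
Rb - Ra = 1900 - 1400 = 500
(Rb-Ra)/400 = 500/400 = 1.25
10^1.25 = 17.782794
Ea = 1/(1 + 17.782794) = 1/18.782794 = 0.0532

0.0532


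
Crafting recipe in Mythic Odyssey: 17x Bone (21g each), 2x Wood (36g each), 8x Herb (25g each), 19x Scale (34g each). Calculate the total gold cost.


Cost breakdown:
  Bone: 17 * 21 = 357
  Wood: 2 * 36 = 72
  Herb: 8 * 25 = 200
  Scale: 19 * 34 = 646
Total = 357 + 72 + 200 + 646 = 1275

1275 gold


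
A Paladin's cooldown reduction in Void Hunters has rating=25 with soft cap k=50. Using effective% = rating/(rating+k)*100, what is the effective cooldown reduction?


effective% = rating / (rating + k) * 100
= 25 / (25 + 50) * 100
= 25 / 75 * 100
= 0.333333 * 100
= 33.33%

33.33%


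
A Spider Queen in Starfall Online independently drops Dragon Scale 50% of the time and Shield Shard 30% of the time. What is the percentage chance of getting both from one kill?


For independent events, P(both) = P(A) * P(B)
= 50% * 30%
= 1500 / 100 %
= 15.0%

15.0%


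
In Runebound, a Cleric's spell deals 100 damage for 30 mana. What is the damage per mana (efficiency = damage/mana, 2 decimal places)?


Efficiency = damage / mana
= 100 / 30
= 3.33

3.33 dmg/mana


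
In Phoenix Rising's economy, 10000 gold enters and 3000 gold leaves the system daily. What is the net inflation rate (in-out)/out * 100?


Net gold = 10000 - 3000 = 7000
Inflation rate = net / sunk * 100 = 7000 / 3000 * 100
= 2.333333 * 100
= 233.33%

233.33%


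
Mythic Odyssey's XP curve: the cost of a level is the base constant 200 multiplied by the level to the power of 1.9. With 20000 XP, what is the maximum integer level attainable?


XP = 200 * level^1.9, so level = (XP / 200)^(1/1.9)
= (20000 / 200)^(1/1.9)
= 100.0^0.5263
= 11.2884
Floor: level = 11

level 11


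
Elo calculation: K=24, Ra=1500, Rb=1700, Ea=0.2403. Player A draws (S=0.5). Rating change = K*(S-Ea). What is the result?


Elo update: delta = K * (S - Ea), where S = 0.5 (draws)
S - Ea = 0.5 - 0.2403 = 0.2597
Rating change = 24 * 0.2597
= 6.23

6.23 rating points


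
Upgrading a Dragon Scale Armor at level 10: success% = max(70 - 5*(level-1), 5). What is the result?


raw_rate = 70 - 5 * (10 - 1)
= 70 - 5 * 9
= 70 - 45
= 25
Apply floor: max(25, 5) = 25%

25%


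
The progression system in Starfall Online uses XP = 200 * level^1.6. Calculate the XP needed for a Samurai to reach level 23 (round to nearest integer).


XP = 200 * level^1.6
Substitute level = 23:
XP = 200 * 23^1.6
= 200 * 150.9262
= 30185

30185 XP


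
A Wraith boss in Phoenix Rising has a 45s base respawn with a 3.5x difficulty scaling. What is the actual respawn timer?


Respawn time = base * multiplier
= 45 * 3.5
= 157.5 seconds

157.5 seconds


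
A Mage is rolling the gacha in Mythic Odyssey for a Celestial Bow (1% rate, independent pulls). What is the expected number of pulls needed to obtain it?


Expected pulls for a geometric distribution = 1/p = 100 / rate%
= 100 / 1
= 100.0

100.0 pulls


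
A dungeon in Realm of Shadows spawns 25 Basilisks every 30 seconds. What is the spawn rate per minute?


Spawns per minute = count * (60 / interval)
= 25 * (60 / 30)
= 25 * 2.0
= 50.0

50.0 per minute


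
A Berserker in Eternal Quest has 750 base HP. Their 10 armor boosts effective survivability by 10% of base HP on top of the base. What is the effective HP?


EHP = 750 * (1 + 10/100)
= 750 * (1 + 0.1)
= 750 * 1.1
= 825.0

825.0 EHP


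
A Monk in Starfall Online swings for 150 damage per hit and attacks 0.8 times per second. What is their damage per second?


DPS = damage * attack_speed
= 150 * 0.8
= 120.0

120.0 DPS


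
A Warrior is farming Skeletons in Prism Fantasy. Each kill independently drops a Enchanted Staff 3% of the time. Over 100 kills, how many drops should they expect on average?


Expected drops = kills * (drop_rate / 100)
= 100 * (3 / 100)
= 100 * 0.03
= 3.0

3.0 drops


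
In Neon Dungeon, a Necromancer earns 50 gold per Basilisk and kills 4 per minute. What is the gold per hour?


Gold per minute = 50 * 4 = 200
Gold per hour = 200 * 60 = 12000

12000 gold/hour


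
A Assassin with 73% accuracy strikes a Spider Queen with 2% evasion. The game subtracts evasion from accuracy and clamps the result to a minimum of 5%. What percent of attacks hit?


accuracy - evasion = 73 - 2 = 71
Apply floor: max(71, 5) = 71
Hit chance = 71%

71%


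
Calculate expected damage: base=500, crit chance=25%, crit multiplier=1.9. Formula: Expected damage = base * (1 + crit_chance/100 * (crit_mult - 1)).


E[dmg] = base * (1 + crit_chance * (crit_mult - 1))
cc as decimal = 25/100 = 0.25
cm - 1 = 1.9 - 1 = 0.9
Bonus factor = 0.25 * 0.9 = 0.225
Total multiplier = 1 + 0.225 = 1.225
Expected damage = 500 * 1.225 = 612.50

612.50 damage


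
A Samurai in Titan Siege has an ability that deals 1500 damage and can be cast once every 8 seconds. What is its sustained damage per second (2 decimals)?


DPS = damage / cooldown
= 1500 / 8
= 187.50

187.50 DPS


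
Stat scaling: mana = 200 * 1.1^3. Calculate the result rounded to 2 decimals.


value = base * growth^level
= 200 * 1.1^3
= 200 * 1.331
= 266.20

266.20 mana


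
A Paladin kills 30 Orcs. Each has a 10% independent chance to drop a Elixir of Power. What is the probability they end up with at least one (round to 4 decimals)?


P(at least one) = 1 - P(none) = 1 - (1-p)^n
p = 10/100 = 0.1
1 - p = 0.9
(1 - p)^30 = 0.9^30 = 0.042391
P(at least one) = 1 - 0.042391 = 0.9576

0.9576


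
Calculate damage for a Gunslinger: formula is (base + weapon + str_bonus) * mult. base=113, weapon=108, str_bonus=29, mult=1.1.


Sum base + weapon + str = 113 + 108 + 29 = 250
Multiply by 1.1:
250 * 1.1 = 275.0

275.0 damage


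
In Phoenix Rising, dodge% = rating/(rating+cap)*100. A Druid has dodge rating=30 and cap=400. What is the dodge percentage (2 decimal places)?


dodge% = 30 / (30 + 400) * 100
= 30 / 430 * 100
= 0.069767 * 100
= 6.98%

6.98%


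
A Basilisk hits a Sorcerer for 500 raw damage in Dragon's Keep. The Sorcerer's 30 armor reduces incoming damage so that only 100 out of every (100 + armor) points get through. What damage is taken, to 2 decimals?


actual = 500 * 100 / (100 + 30)
= 500 * 100 / 130
= 50000 / 130
= 384.62

384.62 damage


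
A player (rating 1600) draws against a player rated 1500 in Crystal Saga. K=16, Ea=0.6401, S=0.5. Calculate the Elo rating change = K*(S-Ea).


Elo update: delta = K * (S - Ea), where S = 0.5 (draws)
S - Ea = 0.5 - 0.6401 = -0.1401
Rating change = 16 * -0.1401
= -2.24

-2.24 rating points


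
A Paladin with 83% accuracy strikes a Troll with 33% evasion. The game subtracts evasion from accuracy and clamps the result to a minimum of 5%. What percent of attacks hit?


accuracy - evasion = 83 - 33 = 50
Apply floor: max(50, 5) = 50
Hit chance = 50%

50%


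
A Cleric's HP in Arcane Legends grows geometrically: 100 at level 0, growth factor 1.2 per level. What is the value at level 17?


value = base * growth^level
= 100 * 1.2^17
= 100 * 22.186111
= 2218.61

2218.61 HP


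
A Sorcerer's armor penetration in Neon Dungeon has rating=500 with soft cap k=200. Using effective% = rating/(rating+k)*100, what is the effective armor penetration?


effective% = rating / (rating + k) * 100
= 500 / (500 + 200) * 100
= 500 / 700 * 100
= 0.714286 * 100
= 71.43%

71.43%


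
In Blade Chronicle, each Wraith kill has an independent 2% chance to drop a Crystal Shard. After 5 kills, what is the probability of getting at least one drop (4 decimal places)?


P(at least one) = 1 - P(none) = 1 - (1-p)^n
p = 2/100 = 0.02
1 - p = 0.98
(1 - p)^5 = 0.98^5 = 0.903921
P(at least one) = 1 - 0.903921 = 0.0961

0.0961


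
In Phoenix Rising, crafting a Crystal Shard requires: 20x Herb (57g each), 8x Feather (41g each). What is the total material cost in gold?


Cost breakdown:
  Herb: 20 * 57 = 1140
  Feather: 8 * 41 = 328
Total = 1140 + 328 = 1468

1468 gold


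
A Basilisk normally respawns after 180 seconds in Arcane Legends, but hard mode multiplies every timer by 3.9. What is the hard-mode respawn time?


Respawn time = base * multiplier
= 180 * 3.9
= 702.0 seconds

702.0 seconds


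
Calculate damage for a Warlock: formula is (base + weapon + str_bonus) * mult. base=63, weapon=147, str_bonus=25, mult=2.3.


Sum base + weapon + str = 63 + 147 + 25 = 235
Multiply by 2.3:
235 * 2.3 = 540.5

540.5 damage


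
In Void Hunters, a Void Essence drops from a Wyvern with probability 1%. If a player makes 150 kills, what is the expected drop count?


Expected drops = kills * (drop_rate / 100)
= 150 * (1 / 100)
= 150 * 0.01
= 1.5

1.5 drops


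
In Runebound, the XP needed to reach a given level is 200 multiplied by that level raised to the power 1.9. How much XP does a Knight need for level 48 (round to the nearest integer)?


XP = 200 * level^1.9
Substitute level = 48:
XP = 200 * 48^1.9
= 200 * 1564.438
= 312888

312888 XP


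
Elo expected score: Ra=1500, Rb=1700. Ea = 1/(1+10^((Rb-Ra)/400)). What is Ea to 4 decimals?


Elo expected score: Ea = 1/(1 + 10^((Rb-Ra)/400))
Rb - Ra = 1700 - 1500 = 200
(Rb-Ra)/400 = 200/400 = 0.5
10^0.5 = 3.162278
Ea = 1/(1 + 3.162278) = 1/4.162278 = 0.2403

0.2403


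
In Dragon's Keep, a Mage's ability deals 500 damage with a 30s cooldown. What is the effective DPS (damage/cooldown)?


DPS = damage / cooldown
= 500 / 30
= 16.67

16.67 DPS


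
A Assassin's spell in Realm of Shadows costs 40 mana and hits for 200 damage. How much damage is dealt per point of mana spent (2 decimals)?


Efficiency = damage / mana
= 200 / 40
= 5.00

5.00 dmg/mana


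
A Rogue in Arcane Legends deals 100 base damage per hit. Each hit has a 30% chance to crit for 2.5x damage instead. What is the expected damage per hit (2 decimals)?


E[dmg] = base * (1 + crit_chance * (crit_mult - 1))
cc as decimal = 30/100 = 0.3
cm - 1 = 2.5 - 1 = 1.5
Bonus factor = 0.3 * 1.5 = 0.45
Total multiplier = 1 + 0.45 = 1.45
Expected damage = 100 * 1.45 = 145.00

145.00 damage


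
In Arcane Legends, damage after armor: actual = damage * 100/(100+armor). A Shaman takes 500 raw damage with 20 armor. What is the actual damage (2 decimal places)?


actual = 500 * 100 / (100 + 20)
= 500 * 100 / 120
= 50000 / 120
= 416.67

416.67 damage


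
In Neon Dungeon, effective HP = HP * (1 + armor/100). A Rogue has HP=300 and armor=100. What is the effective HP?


EHP = 300 * (1 + 100/100)
= 300 * (1 + 1.0)
= 300 * 2.0
= 600.0

600.0 EHP


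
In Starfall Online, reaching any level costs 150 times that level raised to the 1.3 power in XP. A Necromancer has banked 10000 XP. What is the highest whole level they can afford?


XP = 150 * level^1.3, so level = (XP / 150)^(1/1.3)
= (10000 / 150)^(1/1.3)
= 66.6667^0.7692
= 25.2934
Floor: level = 25

level 25


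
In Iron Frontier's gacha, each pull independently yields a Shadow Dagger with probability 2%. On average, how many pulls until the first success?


Expected pulls for a geometric distribution = 1/p = 100 / rate%
= 100 / 2
= 50.0

50.0 pulls


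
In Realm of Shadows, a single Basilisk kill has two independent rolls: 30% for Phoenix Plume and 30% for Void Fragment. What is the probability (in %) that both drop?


For independent events, P(both) = P(A) * P(B)
= 30% * 30%
= 900 / 100 %
= 9.0%

9.0%


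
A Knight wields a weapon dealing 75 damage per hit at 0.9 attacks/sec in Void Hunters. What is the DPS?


DPS = damage * attack_speed
= 75 * 0.9
= 67.5

67.5 DPS


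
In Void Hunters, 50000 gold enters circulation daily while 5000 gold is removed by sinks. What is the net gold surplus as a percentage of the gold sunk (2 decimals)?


Net gold = 50000 - 5000 = 45000
Inflation rate = net / sunk * 100 = 45000 / 5000 * 100
= 9.0 * 100
= 900.00%

900.00%


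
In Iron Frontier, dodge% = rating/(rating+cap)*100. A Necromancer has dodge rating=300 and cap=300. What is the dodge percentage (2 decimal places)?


dodge% = 300 / (300 + 300) * 100
= 300 / 600 * 100
= 0.5 * 100
= 50.00%

50.00%


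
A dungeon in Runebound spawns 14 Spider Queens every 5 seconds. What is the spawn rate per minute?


Spawns per minute = count * (60 / interval)
= 14 * (60 / 5)
= 14 * 12.0
= 168.0

168.0 per minute


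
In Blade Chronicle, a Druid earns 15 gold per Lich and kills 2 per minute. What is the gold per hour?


Gold per minute = 15 * 2 = 30
Gold per hour = 30 * 60 = 1800

1800 gold/hour


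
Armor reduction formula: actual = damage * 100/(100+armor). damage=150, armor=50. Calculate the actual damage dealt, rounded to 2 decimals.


actual = 150 * 100 / (100 + 50)
= 150 * 100 / 150
= 15000 / 150
= 100.00

100.00 damage


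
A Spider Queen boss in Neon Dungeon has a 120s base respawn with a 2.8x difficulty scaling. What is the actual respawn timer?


Respawn time = base * multiplier
= 120 * 2.8
= 336.0 seconds

336.0 seconds


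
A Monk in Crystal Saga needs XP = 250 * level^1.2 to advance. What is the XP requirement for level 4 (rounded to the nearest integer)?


XP = 250 * level^1.2
Substitute level = 4:
XP = 250 * 4^1.2
= 250 * 5.278
= 1320

1320 XP


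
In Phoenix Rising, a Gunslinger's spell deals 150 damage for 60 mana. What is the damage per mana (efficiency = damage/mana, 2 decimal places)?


Efficiency = damage / mana
= 150 / 60
= 2.50

2.50 dmg/mana


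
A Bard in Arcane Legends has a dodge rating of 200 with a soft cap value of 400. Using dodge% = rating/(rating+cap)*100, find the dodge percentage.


dodge% = 200 / (200 + 400) * 100
= 200 / 600 * 100
= 0.333333 * 100
= 33.33%

33.33%


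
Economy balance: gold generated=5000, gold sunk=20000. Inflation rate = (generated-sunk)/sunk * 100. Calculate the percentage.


Net gold = 5000 - 20000 = -15000
Inflation rate = net / sunk * 100 = -15000 / 20000 * 100
= -0.75 * 100
= -75.00%

-75.00%


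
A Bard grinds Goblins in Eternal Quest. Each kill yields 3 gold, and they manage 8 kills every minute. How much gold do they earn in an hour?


Gold per minute = 3 * 8 = 24
Gold per hour = 24 * 60 = 1440

1440 gold/hour


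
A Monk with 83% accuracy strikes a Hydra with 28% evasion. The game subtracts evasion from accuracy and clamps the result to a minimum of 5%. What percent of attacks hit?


accuracy - evasion = 83 - 28 = 55
Apply floor: max(55, 5) = 55
Hit chance = 55%

55%


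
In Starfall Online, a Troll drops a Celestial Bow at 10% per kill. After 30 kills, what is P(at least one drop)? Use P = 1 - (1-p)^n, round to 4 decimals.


P(at least one) = 1 - P(none) = 1 - (1-p)^n
p = 10/100 = 0.1
1 - p = 0.9
(1 - p)^30 = 0.9^30 = 0.042391
P(at least one) = 1 - 0.042391 = 0.9576

0.9576


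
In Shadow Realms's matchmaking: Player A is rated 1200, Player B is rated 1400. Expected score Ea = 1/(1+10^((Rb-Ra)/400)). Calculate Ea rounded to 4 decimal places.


Elo expected score: Ea = 1/(1 + 10^((Rb-Ra)/400))
Rb - Ra = 1400 - 1200 = 200
(Rb-Ra)/400 = 200/400 = 0.5
10^0.5 = 3.162278
Ea = 1/(1 + 3.162278) = 1/4.162278 = 0.2403

0.2403


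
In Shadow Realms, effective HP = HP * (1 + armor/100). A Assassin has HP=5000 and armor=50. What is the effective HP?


EHP = 5000 * (1 + 50/100)
= 5000 * (1 + 0.5)
= 5000 * 1.5
= 7500.0

7500.0 EHP


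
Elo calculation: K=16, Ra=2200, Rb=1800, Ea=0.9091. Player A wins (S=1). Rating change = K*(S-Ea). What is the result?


Elo update: delta = K * (S - Ea), where S = 1 (wins)
S - Ea = 1 - 0.9091 = 0.0909
Rating change = 16 * 0.0909
= 1.45

1.45 rating points


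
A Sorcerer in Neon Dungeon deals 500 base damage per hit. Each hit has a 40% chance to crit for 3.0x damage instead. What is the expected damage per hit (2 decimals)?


E[dmg] = base * (1 + crit_chance * (crit_mult - 1))
cc as decimal = 40/100 = 0.4
cm - 1 = 3.0 - 1 = 2.0
Bonus factor = 0.4 * 2.0 = 0.8
Total multiplier = 1 + 0.8 = 1.8
Expected damage = 500 * 1.8 = 900.00

900.00 damage


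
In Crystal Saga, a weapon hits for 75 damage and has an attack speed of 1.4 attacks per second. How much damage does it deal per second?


DPS = damage * attack_speed
= 75 * 1.4
= 105.0

105.0 DPS


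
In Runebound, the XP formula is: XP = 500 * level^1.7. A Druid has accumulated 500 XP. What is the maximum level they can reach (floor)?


XP = 500 * level^1.7, so level = (XP / 500)^(1/1.7)
= (500 / 500)^(1/1.7)
= 1.0^0.5882
= 1.0
Floor: level = 1

level 1


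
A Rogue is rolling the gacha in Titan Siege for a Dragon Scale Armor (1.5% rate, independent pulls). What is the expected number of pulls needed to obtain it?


Expected pulls for a geometric distribution = 1/p = 100 / rate%
= 100 / 1.5
= 66.67

66.67 pulls


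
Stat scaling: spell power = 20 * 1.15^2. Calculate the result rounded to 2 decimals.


value = base * growth^level
= 20 * 1.15^2
= 20 * 1.3225
= 26.45

26.45 spell power


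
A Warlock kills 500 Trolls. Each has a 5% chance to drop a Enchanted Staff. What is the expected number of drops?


Expected drops = kills * (drop_rate / 100)
= 500 * (5 / 100)
= 500 * 0.05
= 25.0

25.0 drops


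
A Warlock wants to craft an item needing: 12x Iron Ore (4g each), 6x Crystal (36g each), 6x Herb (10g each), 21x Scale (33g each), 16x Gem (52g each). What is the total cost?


Cost breakdown:
  Iron Ore: 12 * 4 = 48
  Crystal: 6 * 36 = 216
  Herb: 6 * 10 = 60
  Scale: 21 * 33 = 693
  Gem: 16 * 52 = 832
Total = 48 + 216 + 60 + 693 + 832 = 1849

1849 gold


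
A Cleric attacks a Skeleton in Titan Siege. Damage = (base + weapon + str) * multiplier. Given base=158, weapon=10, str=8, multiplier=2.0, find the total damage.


Sum base + weapon + str = 158 + 10 + 8 = 176
Multiply by 2.0:
176 * 2.0 = 352.0

352.0 damage


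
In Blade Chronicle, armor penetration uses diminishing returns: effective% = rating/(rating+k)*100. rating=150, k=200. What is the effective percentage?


effective% = rating / (rating + k) * 100
= 150 / (150 + 200) * 100
= 150 / 350 * 100
= 0.428571 * 100
= 42.86%

42.86%


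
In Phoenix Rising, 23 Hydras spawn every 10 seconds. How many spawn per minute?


Spawns per minute = count * (60 / interval)
= 23 * (60 / 10)
= 23 * 6.0
= 138.0

138.0 per minute


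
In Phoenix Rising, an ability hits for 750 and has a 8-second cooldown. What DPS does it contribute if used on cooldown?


DPS = damage / cooldown
= 750 / 8
= 93.75

93.75 DPS


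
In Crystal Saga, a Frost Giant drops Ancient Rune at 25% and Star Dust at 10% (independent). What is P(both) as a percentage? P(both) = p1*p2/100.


For independent events, P(both) = P(A) * P(B)
= 25% * 10%
= 250 / 100 %
= 2.5%

2.5%


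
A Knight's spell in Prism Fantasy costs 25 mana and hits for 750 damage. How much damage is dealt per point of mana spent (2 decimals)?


Efficiency = damage / mana
= 750 / 25
= 30.00

30.00 dmg/mana


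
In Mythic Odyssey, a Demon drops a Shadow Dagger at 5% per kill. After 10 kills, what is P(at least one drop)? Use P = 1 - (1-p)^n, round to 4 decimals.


P(at least one) = 1 - P(none) = 1 - (1-p)^n
p = 5/100 = 0.05
1 - p = 0.95
(1 - p)^10 = 0.95^10 = 0.598737
P(at least one) = 1 - 0.598737 = 0.4013

0.4013


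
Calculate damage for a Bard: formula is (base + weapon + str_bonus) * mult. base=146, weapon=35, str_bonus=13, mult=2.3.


Sum base + weapon + str = 146 + 35 + 13 = 194
Multiply by 2.3:
194 * 2.3 = 446.2

446.2 damage


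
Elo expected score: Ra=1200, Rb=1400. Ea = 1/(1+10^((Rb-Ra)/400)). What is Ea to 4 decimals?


Elo expected score: Ea = 1/(1 + 10^((Rb-Ra)/400))
Rb - Ra = 1400 - 1200 = 200
(Rb-Ra)/400 = 200/400 = 0.5
10^0.5 = 3.162278
Ea = 1/(1 + 3.162278) = 1/4.162278 = 0.2403

0.2403


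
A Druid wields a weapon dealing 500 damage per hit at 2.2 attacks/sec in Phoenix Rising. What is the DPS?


DPS = damage * attack_speed
= 500 * 2.2
= 1100.0

1100.0 DPS


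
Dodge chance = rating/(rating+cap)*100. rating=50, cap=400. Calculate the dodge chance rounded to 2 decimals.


dodge% = 50 / (50 + 400) * 100
= 50 / 450 * 100
= 0.111111 * 100
= 11.11%

11.11%


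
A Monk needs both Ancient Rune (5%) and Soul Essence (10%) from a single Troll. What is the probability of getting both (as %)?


For independent events, P(both) = P(A) * P(B)
= 5% * 10%
= 50 / 100 %
= 0.5%

0.5%


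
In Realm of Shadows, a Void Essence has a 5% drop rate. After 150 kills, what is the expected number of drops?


Expected drops = kills * (drop_rate / 100)
= 150 * (5 / 100)
= 150 * 0.05
= 7.5

7.5 drops


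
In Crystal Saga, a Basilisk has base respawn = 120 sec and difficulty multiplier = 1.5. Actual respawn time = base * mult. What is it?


Respawn time = base * multiplier
= 120 * 1.5
= 180.0 seconds

180.0 seconds


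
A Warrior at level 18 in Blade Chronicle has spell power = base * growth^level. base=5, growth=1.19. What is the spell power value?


value = base * growth^level
= 5 * 1.19^18
= 5 * 22.900518
= 114.50

114.50 spell power


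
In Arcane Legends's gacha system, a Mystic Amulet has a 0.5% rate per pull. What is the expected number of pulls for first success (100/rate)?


Expected pulls for a geometric distribution = 1/p = 100 / rate%
= 100 / 0.5
= 200.0

200.0 pulls


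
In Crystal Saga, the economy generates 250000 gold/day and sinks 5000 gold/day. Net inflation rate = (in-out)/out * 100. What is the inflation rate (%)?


Net gold = 250000 - 5000 = 245000
Inflation rate = net / sunk * 100 = 245000 / 5000 * 100
= 49.0 * 100
= 4900.00%

4900.00%


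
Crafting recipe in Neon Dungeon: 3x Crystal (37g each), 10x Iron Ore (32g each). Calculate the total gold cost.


Cost breakdown:
  Crystal: 3 * 37 = 111
  Iron Ore: 10 * 32 = 320
Total = 111 + 320 = 431

431 gold


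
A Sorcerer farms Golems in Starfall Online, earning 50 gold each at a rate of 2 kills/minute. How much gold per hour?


Gold per minute = 50 * 2 = 100
Gold per hour = 100 * 60 = 6000

6000 gold/hour


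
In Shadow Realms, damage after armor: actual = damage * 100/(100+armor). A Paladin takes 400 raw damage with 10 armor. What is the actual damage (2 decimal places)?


actual = 400 * 100 / (100 + 10)
= 400 * 100 / 110
= 40000 / 110
= 363.64

363.64 damage


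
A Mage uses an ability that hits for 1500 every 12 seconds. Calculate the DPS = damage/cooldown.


DPS = damage / cooldown
= 1500 / 12
= 125.00

125.00 DPS


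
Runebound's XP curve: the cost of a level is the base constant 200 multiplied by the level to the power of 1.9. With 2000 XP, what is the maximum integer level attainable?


XP = 200 * level^1.9, so level = (XP / 200)^(1/1.9)
= (2000 / 200)^(1/1.9)
= 10.0^0.5263
= 3.3598
Floor: level = 3

level 3


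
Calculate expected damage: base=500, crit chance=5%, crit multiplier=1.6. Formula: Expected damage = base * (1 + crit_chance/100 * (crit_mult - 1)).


E[dmg] = base * (1 + crit_chance * (crit_mult - 1))
cc as decimal = 5/100 = 0.05
cm - 1 = 1.6 - 1 = 0.6
Bonus factor = 0.05 * 0.6 = 0.03
Total multiplier = 1 + 0.03 = 1.03
Expected damage = 500 * 1.03 = 515.00

515.00 damage


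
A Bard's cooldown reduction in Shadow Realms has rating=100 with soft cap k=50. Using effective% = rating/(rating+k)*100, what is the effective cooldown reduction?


effective% = rating / (rating + k) * 100
= 100 / (100 + 50) * 100
= 100 / 150 * 100
= 0.666667 * 100
= 66.67%

66.67%


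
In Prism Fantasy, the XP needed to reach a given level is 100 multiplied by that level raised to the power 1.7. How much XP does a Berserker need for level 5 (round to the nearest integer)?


XP = 100 * level^1.7
Substitute level = 5:
XP = 100 * 5^1.7
= 100 * 15.4258
= 1543

1543 XP


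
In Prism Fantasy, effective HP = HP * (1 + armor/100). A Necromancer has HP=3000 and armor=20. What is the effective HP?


EHP = 3000 * (1 + 20/100)
= 3000 * (1 + 0.2)
= 3000 * 1.2
= 3600.0

3600.0 EHP


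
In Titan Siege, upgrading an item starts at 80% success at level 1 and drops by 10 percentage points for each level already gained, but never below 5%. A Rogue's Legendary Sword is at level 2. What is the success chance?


raw_rate = 80 - 10 * (2 - 1)
= 80 - 10 * 1
= 80 - 10
= 70
Apply floor: max(70, 5) = 70%

70%


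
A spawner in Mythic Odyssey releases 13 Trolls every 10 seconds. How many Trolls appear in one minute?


Spawns per minute = count * (60 / interval)
= 13 * (60 / 10)
= 13 * 6.0
= 78.0

78.0 per minute


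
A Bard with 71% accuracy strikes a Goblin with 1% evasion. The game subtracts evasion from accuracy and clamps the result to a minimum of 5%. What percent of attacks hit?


accuracy - evasion = 71 - 1 = 70
Apply floor: max(70, 5) = 70
Hit chance = 70%

70%


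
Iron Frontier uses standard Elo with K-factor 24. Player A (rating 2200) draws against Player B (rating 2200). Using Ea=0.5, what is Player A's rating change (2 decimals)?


Elo update: delta = K * (S - Ea), where S = 0.5 (draws)
S - Ea = 0.5 - 0.5 = 0.0
Rating change = 24 * 0.0
= 0.00

0.00 rating points


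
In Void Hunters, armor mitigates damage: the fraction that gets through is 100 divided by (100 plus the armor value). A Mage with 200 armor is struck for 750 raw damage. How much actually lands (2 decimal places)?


actual = 750 * 100 / (100 + 200)
= 750 * 100 / 300
= 75000 / 300
= 250.00

250.00 damage


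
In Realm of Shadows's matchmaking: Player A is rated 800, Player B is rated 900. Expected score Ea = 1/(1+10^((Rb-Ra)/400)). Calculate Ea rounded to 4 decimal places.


Elo expected score: Ea = 1/(1 + 10^((Rb-Ra)/400))
Rb - Ra = 900 - 800 = 100
(Rb-Ra)/400 = 100/400 = 0.25
10^0.25 = 1.778279
Ea = 1/(1 + 1.778279) = 1/2.778279 = 0.3599

0.3599


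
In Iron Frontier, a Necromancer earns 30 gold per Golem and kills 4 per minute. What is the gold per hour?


Gold per minute = 30 * 4 = 120
Gold per hour = 120 * 60 = 7200

7200 gold/hour


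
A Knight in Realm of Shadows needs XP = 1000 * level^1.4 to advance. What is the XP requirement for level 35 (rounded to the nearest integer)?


XP = 1000 * level^1.4
Substitute level = 35:
XP = 1000 * 35^1.4
= 1000 * 145.1093
= 145109

145109 XP


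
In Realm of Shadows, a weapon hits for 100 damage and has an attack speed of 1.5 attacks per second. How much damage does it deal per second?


DPS = damage * attack_speed
= 100 * 1.5
= 150.0

150.0 DPS


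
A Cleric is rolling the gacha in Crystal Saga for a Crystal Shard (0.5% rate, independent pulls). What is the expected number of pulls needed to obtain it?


Expected pulls for a geometric distribution = 1/p = 100 / rate%
= 100 / 0.5
= 200.0

200.0 pulls


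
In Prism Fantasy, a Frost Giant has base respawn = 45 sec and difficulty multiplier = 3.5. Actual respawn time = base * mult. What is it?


Respawn time = base * multiplier
= 45 * 3.5
= 157.5 seconds

157.5 seconds


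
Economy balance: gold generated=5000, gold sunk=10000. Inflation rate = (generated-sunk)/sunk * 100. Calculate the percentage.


Net gold = 5000 - 10000 = -5000
Inflation rate = net / sunk * 100 = -5000 / 10000 * 100
= -0.5 * 100
= -50.00%

-50.00%


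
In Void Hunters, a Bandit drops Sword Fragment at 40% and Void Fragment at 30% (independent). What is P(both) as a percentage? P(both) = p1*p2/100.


For independent events, P(both) = P(A) * P(B)
= 40% * 30%
= 1200 / 100 %
= 12.0%

12.0%


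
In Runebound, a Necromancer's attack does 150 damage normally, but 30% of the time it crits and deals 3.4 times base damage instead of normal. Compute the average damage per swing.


E[dmg] = base * (1 + crit_chance * (crit_mult - 1))
cc as decimal = 30/100 = 0.3
cm - 1 = 3.4 - 1 = 2.4
Bonus factor = 0.3 * 2.4 = 0.72
Total multiplier = 1 + 0.72 = 1.72
Expected damage = 150 * 1.72 = 258.00

258.00 damage


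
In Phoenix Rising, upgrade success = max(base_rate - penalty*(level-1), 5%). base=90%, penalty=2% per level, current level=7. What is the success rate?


raw_rate = 90 - 2 * (7 - 1)
= 90 - 2 * 6
= 90 - 12
= 78
Apply floor: max(78, 5) = 78%

78%


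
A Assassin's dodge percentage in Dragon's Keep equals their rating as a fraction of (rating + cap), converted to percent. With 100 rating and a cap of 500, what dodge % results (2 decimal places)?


dodge% = 100 / (100 + 500) * 100
= 100 / 600 * 100
= 0.166667 * 100
= 16.67%

16.67%


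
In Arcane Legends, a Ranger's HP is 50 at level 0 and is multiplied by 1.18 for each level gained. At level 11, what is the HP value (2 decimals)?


value = base * growth^level
= 50 * 1.18^11
= 50 * 6.175926
= 308.80

308.80 HP


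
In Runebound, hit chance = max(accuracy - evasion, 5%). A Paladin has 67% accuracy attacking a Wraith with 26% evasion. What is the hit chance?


accuracy - evasion = 67 - 26 = 41
Apply floor: max(41, 5) = 41
Hit chance = 41%

41%


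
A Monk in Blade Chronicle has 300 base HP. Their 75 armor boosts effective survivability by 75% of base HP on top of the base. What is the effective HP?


EHP = 300 * (1 + 75/100)
= 300 * (1 + 0.75)
= 300 * 1.75
= 525.0

525.0 EHP


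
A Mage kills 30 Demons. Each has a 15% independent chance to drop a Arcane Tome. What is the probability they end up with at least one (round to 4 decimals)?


P(at least one) = 1 - P(none) = 1 - (1-p)^n
p = 15/100 = 0.15
1 - p = 0.85
(1 - p)^30 = 0.85^30 = 0.007631
P(at least one) = 1 - 0.007631 = 0.9924

0.9924


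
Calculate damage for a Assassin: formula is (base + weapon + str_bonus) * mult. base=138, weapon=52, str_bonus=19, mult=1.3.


Sum base + weapon + str = 138 + 52 + 19 = 209
Multiply by 1.3:
209 * 1.3 = 271.7

271.7 damage


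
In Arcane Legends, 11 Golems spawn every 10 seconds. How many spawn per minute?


Spawns per minute = count * (60 / interval)
= 11 * (60 / 10)
= 11 * 6.0
= 66.0

66.0 per minute


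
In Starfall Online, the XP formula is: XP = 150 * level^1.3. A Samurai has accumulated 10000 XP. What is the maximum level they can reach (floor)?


XP = 150 * level^1.3, so level = (XP / 150)^(1/1.3)
= (10000 / 150)^(1/1.3)
= 66.6667^0.7692
= 25.2934
Floor: level = 25

level 25


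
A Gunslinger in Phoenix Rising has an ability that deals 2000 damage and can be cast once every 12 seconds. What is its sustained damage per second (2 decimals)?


DPS = damage / cooldown
= 2000 / 12
= 166.67

166.67 DPS


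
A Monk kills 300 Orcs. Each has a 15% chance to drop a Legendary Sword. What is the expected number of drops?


Expected drops = kills * (drop_rate / 100)
= 300 * (15 / 100)
= 300 * 0.15
= 45.0

45.0 drops


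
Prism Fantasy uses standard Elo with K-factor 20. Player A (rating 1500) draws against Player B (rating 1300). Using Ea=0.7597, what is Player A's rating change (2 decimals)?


Elo update: delta = K * (S - Ea), where S = 0.5 (draws)
S - Ea = 0.5 - 0.7597 = -0.2597
Rating change = 20 * -0.2597
= -5.19

-5.19 rating points


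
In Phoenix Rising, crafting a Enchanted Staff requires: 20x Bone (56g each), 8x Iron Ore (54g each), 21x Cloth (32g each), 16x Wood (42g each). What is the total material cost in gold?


Cost breakdown:
  Bone: 20 * 56 = 1120
  Iron Ore: 8 * 54 = 432
  Cloth: 21 * 32 = 672
  Wood: 16 * 42 = 672
Total = 1120 + 432 + 672 + 672 = 2896

2896 gold


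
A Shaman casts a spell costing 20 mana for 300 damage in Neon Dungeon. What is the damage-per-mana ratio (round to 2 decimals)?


Efficiency = damage / mana
= 300 / 20
= 15.00

15.00 dmg/mana


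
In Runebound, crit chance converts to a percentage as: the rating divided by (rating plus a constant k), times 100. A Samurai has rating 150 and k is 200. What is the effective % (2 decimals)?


effective% = rating / (rating + k) * 100
= 150 / (150 + 200) * 100
= 150 / 350 * 100
= 0.428571 * 100
= 42.86%

42.86%


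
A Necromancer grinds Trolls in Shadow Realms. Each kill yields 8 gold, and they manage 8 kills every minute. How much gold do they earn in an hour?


Gold per minute = 8 * 8 = 64
Gold per hour = 64 * 60 = 3840

3840 gold/hour


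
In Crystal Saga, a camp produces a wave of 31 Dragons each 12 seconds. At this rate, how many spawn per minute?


Spawns per minute = count * (60 / interval)
= 31 * (60 / 12)
= 31 * 5.0
= 155.0

155.0 per minute


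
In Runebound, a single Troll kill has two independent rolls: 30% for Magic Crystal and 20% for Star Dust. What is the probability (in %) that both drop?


For independent events, P(both) = P(A) * P(B)
= 30% * 20%
= 600 / 100 %
= 6.0%

6.0%


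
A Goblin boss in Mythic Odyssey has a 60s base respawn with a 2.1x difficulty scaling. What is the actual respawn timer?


Respawn time = base * multiplier
= 60 * 2.1
= 126.0 seconds

126.0 seconds


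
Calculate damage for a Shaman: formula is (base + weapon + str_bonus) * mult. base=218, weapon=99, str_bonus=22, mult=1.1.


Sum base + weapon + str = 218 + 99 + 22 = 339
Multiply by 1.1:
339 * 1.1 = 372.9

372.9 damage


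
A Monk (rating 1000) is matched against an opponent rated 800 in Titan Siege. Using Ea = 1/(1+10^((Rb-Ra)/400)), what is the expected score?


Elo expected score: Ea = 1/(1 + 10^((Rb-Ra)/400))
Rb - Ra = 800 - 1000 = -200
(Rb-Ra)/400 = -200/400 = -0.5
10^-0.5 = 0.316228
Ea = 1/(1 + 0.316228) = 1/1.316228 = 0.7597

0.7597


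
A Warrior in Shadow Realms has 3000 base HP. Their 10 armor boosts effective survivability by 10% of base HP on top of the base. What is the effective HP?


EHP = 3000 * (1 + 10/100)
= 3000 * (1 + 0.1)
= 3000 * 1.1
= 3300.0

3300.0 EHP


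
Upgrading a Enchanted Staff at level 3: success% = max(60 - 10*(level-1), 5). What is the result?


raw_rate = 60 - 10 * (3 - 1)
= 60 - 10 * 2
= 60 - 20
= 40
Apply floor: max(40, 5) = 40%

40%


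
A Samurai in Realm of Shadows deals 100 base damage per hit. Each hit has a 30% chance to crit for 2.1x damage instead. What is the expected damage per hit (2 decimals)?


E[dmg] = base * (1 + crit_chance * (crit_mult - 1))
cc as decimal = 30/100 = 0.3
cm - 1 = 2.1 - 1 = 1.1
Bonus factor = 0.3 * 1.1 = 0.33
Total multiplier = 1 + 0.33 = 1.33
Expected damage = 100 * 1.33 = 133.00

133.00 damage


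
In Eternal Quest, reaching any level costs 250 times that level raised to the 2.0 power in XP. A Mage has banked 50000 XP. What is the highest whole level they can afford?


XP = 250 * level^2.0, so level = (XP / 250)^(1/2.0)
= (50000 / 250)^(1/2.0)
= 200.0^0.5
= 14.1421
Floor: level = 14

level 14
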